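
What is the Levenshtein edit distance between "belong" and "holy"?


Word 1: "belong" (length 6)
Word 2: "holy" (length 4)
One optimal edit sequence (insert/delete/substitute each cost 1):
  1. delete 'b'  (+1)
  2. delete 'e'  (+1)
  3. substitute 'l' -> 'h'  (+1)
  4. keep 'o'
  5. substitute 'n' -> 'l'  (+1)
  6. substitute 'g' -> 'y'  (+1)
Total edit operations: 5
Edit distance = 5


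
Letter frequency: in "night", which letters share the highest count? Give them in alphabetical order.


Word: "night"
Letter counts:
  'g': 1
  'h': 1
  'i': 1
  'n': 1
  't': 1
Maximum count = 1
Most frequent = 'g', 'h', 'i', 'n', 't' (1 time each)


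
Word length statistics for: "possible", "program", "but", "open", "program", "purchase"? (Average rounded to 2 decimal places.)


Lengths: "possible"=8, "program"=7, "but"=3, "open"=4, "program"=7, "purchase"=8
Sum = 37, Count = 6
Average = 37/6 = 6.17
= avg=6.17, min=3, max=8


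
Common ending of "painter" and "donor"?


Word 1: "painter"
Word 2: "donor"
Comparing from end:
  Pos -1: 'r' == 'r'
  Pos -2: 'e' != 'o' (stop)
LCS = "r" (length 1)


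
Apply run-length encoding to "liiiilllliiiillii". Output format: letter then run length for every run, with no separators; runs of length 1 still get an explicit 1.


String: "liiiilllliiiillii"
Scanning for consecutive runs:
  'l' x 1
  'i' x 4
  'l' x 4
  'i' x 4
  'l' x 2
  'i' x 2
RLE = "l1i4l4i4l2i2"


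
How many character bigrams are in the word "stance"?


Word: "stance" (length 6)
Number of 2-grams = length - 2 + 1 = 6 - 2 + 1
= 5


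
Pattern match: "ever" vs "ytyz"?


Pattern of "ever": [0, 1, 0, 2]
Pattern of "ytyz": [0, 1, 0, 2]
Patterns match
Same pattern = Yes


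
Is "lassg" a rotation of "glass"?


Word: "glass", Candidate: "lassg"
Method: check if candidate is substring of word+word
"glassglass" contains "lassg"? Yes
Is rotation = Yes


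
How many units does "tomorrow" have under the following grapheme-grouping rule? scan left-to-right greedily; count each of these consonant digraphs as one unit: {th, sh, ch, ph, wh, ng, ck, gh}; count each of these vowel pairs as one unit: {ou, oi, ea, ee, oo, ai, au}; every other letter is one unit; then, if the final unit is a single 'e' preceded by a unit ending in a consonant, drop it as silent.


Word: "tomorrow" (8 letters)
Left-to-right scan:
  1. 't' (letter)
  2. 'o' (letter)
  3. 'm' (letter)
  4. 'o' (letter)
  5. 'r' (letter)
  6. 'r' (letter)
  7. 'o' (letter)
  8. 'w' (letter)
Units from scan: 8
Sound units = 8 units


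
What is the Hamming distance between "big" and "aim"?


Comparing character by character (same length = 3):
  Pos 0: 'b' vs 'a' !=
  Pos 1: 'i' vs 'i' =
  Pos 2: 'g' vs 'm' !=
Hamming distance = 2


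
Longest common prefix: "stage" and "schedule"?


Word 1: "stage"
Word 2: "schedule"
Comparing from start:
  Pos 0: 's' == 's'
  Pos 1: 't' != 'c' (stop)
LCP = "s" (length 1)


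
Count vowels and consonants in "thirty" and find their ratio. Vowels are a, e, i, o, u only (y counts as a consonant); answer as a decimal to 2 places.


Word: "thirty"
Vowels (a,e,i,o,u): 1
Consonants: 5
Ratio = 1/5
= 0.20


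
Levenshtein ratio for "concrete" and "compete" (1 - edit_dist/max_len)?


Word 1: "concrete" (length 8)
Word 2: "compete" (length 7)
One optimal edit sequence:
  1. keep 'c'
  2. keep 'o'
  3. delete 'n'  (+1)
  4. substitute 'c' -> 'm'  (+1)
  5. substitute 'r' -> 'p'  (+1)
  6. keep 'e'
  7. keep 't'
  8. keep 'e'
Edit distance = 3
Max length = max(8, 7) = 8
Similarity = 1 - 3/8
= 0.6250


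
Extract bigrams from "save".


Word: "save" (length 4)
Number of bigrams = 4 - 2 + 1 = 3
  Position 0: "sa"
  Position 1: "av"
  Position 2: "ve"
Bigrams = "sa", "av", "ve"


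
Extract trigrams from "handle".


Word: "handle" (length 6)
Number of trigrams = 6 - 3 + 1 = 4
  Position 0: "han"
  Position 1: "and"
  Position 2: "ndl"
  Position 3: "dle"
Trigrams = "han", "and", "ndl", "dle"


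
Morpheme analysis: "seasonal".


Word: "seasonal"
Morphemes: season + -al
Each morpheme carries meaning
= 2 morphemes


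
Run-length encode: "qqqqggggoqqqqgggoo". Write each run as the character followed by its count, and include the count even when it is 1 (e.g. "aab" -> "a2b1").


String: "qqqqggggoqqqqgggoo"
Scanning for consecutive runs:
  'q' x 4
  'g' x 4
  'o' x 1
  'q' x 4
  'g' x 3
  'o' x 2
RLE = "q4g4o1q4g3o2"


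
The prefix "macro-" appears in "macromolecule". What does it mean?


Prefix: macro-
As in: macromolecule -> macro- + molecule
Meaning = large


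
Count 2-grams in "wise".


Word: "wise" (length 4)
Number of 2-grams = length - 2 + 1 = 4 - 2 + 1
= 3


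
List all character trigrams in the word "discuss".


Word: "discuss" (length 7)
Number of trigrams = 7 - 3 + 1 = 5
  Position 0: "dis"
  Position 1: "isc"
  Position 2: "scu"
  Position 3: "cus"
  Position 4: "uss"
Trigrams = "dis", "isc", "scu", "cus", "uss"


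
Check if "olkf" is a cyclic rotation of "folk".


Word: "folk", Candidate: "olkf"
Method: check if candidate is substring of word+word
"folkfolk" contains "olkf"? Yes
Is rotation = Yes


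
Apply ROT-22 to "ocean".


Word: "ocean"
Shift: 22
Each letter → (letter + shift) mod 26:
  'o' (14) + 22 = 10 → 'k'
  'c' (2) + 22 = 24 → 'y'
  'e' (4) + 22 = 0 → 'a'
  'a' (0) + 22 = 22 → 'w'
  'n' (13) + 22 = 9 → 'j'
Result = "kyawj"


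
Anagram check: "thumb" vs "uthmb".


Word 1: "thumb" → sorted: bhmtu
Word 2: "uthmb" → sorted: bhmtu
Same letters? bhmtu == bhmtu
Anagram = Yes


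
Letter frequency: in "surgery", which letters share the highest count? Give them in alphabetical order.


Word: "surgery"
Letter counts:
  'e': 1
  'g': 1
  'r': 2
  's': 1
  'u': 1
  'y': 1
Maximum count = 2
Most frequent = 'r' (2 times each)


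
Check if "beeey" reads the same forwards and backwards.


Word: "beeey"
Reversed: "yeeeb"
Forward == Backward? beeey != yeeeb
Palindrome = No


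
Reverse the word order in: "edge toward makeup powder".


Original: "edge toward makeup powder"
Words (1..n): edge | toward | makeup | powder
Reversed (n..1): powder | makeup | toward | edge
Result = "powder makeup toward edge"


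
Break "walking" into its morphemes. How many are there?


Word: "walking"
Morphemes: walk | -ing
Each morpheme carries meaning
= 2 morphemes


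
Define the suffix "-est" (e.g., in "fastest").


Suffix: -est
Example: fastest = fast + -est
Meaning = most


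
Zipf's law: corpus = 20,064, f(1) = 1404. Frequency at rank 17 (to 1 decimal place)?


Zipf's law: f(r) = f(1) / r
f(1) = 1404
f(17) = 1404 / 17
= 82.6 occurrences


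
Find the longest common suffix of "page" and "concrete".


Word 1: "page"
Word 2: "concrete"
Comparing from end:
  Pos -1: 'e' == 'e'
  Pos -2: 'g' != 't' (stop)
LCS = "e" (length 1)


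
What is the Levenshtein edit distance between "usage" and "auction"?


Word 1: "usage" (length 5)
Word 2: "auction" (length 7)
One optimal edit sequence (insert/delete/substitute each cost 1):
  1. insert 'a'  (+1)
  2. keep 'u'
  3. insert 'c'  (+1)
  4. substitute 's' -> 't'  (+1)
  5. substitute 'a' -> 'i'  (+1)
  6. substitute 'g' -> 'o'  (+1)
  7. substitute 'e' -> 'n'  (+1)
Total edit operations: 6
Edit distance = 6


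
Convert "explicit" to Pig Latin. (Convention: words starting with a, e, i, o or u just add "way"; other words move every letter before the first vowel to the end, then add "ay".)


Word: "explicit"
Starts with vowel → add 'way'
Pig Latin = "explicitway"


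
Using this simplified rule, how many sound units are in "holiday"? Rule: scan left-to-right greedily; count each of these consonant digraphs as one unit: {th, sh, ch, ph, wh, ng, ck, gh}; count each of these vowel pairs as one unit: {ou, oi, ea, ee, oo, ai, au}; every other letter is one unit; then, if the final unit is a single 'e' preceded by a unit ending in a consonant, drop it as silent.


Word: "holiday" (7 letters)
Left-to-right scan:
  (1) 'h' (letter)
  (2) 'o' (letter)
  (3) 'l' (letter)
  (4) 'i' (letter)
  (5) 'd' (letter)
  (6) 'a' (letter)
  (7) 'y' (letter)
Units from scan: 7
Sound units = 7 units


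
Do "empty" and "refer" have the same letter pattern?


Pattern of "empty": [0, 1, 2, 3, 4]
Pattern of "refer": [0, 1, 2, 1, 0]
Patterns do not match
Same pattern = No


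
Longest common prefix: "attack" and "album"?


Word 1: "attack"
Word 2: "album"
Comparing from start:
  Pos 0: 'a' == 'a'
  Pos 1: 't' != 'l' (stop)
LCP = "a" (length 1)


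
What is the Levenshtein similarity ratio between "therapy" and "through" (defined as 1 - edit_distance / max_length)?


Word 1: "therapy" (length 7)
Word 2: "through" (length 7)
One optimal edit sequence:
  1. keep 't'
  2. keep 'h'
  3. substitute 'e' -> 'r'  (+1)
  4. substitute 'r' -> 'o'  (+1)
  5. substitute 'a' -> 'u'  (+1)
  6. substitute 'p' -> 'g'  (+1)
  7. substitute 'y' -> 'h'  (+1)
Edit distance = 5
Max length = max(7, 7) = 7
Similarity = 1 - 5/7
= 0.2857


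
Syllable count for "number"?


Word: "number"
Syllable breakdown: num / ber
Counting: 2 parts
= 2 syllables


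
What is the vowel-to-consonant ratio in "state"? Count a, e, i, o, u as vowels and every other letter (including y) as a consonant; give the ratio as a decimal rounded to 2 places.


Word: "state"
Vowels (a,e,i,o,u): 2
Consonants: 3
Ratio = 2/3
= 0.67


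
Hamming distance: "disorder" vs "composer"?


Comparing character by character (same length = 8):
  Pos 0: 'd' vs 'c' !=
  Pos 1: 'i' vs 'o' !=
  Pos 2: 's' vs 'm' !=
  Pos 3: 'o' vs 'p' !=
  Pos 4: 'r' vs 'o' !=
  Pos 5: 'd' vs 's' !=
  Pos 6: 'e' vs 'e' =
  Pos 7: 'r' vs 'r' =
Hamming distance = 6


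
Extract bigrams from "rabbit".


Word: "rabbit" (length 6)
Number of bigrams = 6 - 2 + 1 = 5
  Position 0: "ra"
  Position 1: "ab"
  Position 2: "bb"
  Position 3: "bi"
  Position 4: "it"
Bigrams = "ra", "ab", "bb", "bi", "it"


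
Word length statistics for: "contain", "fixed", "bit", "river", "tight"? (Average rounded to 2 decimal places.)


Lengths: "contain"=7, "fixed"=5, "bit"=3, "river"=5, "tight"=5
Sum = 25, Count = 5
Average = 25/5 = 5.00
= avg=5.00, min=3, max=7


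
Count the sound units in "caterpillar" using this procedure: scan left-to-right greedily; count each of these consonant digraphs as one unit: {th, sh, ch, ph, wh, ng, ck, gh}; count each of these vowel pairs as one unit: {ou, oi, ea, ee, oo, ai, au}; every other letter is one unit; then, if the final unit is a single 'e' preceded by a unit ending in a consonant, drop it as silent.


Word: "caterpillar" (11 letters)
Left-to-right scan:
  (1) 'c' (letter)
  (2) 'a' (letter)
  (3) 't' (letter)
  (4) 'e' (letter)
  (5) 'r' (letter)
  (6) 'p' (letter)
  (7) 'i' (letter)
  (8) 'l' (letter)
  (9) 'l' (letter)
  (10) 'a' (letter)
  (11) 'r' (letter)
Units from scan: 11
Sound units = 11 units


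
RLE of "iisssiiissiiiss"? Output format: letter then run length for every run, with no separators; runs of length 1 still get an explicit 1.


String: "iisssiiissiiiss"
Scanning for consecutive runs:
  'i' x 2
  's' x 3
  'i' x 3
  's' x 2
  'i' x 3
  's' x 2
RLE = "i2s3i3s2i3s2"


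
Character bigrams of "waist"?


Word: "waist" (length 5)
Number of bigrams = 5 - 2 + 1 = 4
  Position 0: "wa"
  Position 1: "ai"
  Position 2: "is"
  Position 3: "st"
Bigrams = "wa", "ai", "is", "st"


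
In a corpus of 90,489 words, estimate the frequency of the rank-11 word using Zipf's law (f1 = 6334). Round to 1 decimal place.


Zipf's law: f(r) = f(1) / r
f(1) = 6334
f(11) = 6334 / 11
= 575.8 occurrences


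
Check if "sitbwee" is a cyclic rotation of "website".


Word: "website", Candidate: "sitbwee"
Method: check if candidate is substring of word+word
"websitewebsite" contains "sitbwee"? No
Is rotation = No


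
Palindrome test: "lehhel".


Word: "lehhel"
Reversed: "lehhel"
Forward == Backward? lehhel == lehhel
Palindrome = Yes


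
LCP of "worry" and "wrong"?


Word 1: "worry"
Word 2: "wrong"
Comparing from start:
  Pos 0: 'w' == 'w'
  Pos 1: 'o' != 'r' (stop)
LCP = "w" (length 1)


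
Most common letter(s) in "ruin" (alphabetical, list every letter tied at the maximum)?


Word: "ruin"
Letter counts:
  'i': 1
  'n': 1
  'r': 1
  'u': 1
Maximum count = 1
Most frequent = 'i', 'n', 'r', 'u' (1 time each)


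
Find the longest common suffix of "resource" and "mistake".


Word 1: "resource"
Word 2: "mistake"
Comparing from end:
  Pos -1: 'e' == 'e'
  Pos -2: 'c' != 'k' (stop)
LCS = "e" (length 1)


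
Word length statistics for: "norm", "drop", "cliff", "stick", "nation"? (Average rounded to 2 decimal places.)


Lengths: "norm"=4, "drop"=4, "cliff"=5, "stick"=5, "nation"=6
Sum = 24, Count = 5
Average = 24/5 = 4.80
= avg=4.80, min=4, max=6


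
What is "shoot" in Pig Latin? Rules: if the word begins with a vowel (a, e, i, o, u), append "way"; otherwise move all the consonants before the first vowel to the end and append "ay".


Word: "shoot"
Starts with consonant(s) → move to end, add 'ay'
Consonant cluster: "sh"
Pig Latin = "ootshay"


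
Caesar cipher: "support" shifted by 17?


Word: "support"
Shift: 17
Each letter → (letter + shift) mod 26:
  's' (18) + 17 = 9 → 'j'
  'u' (20) + 17 = 11 → 'l'
  'p' (15) + 17 = 6 → 'g'
  'p' (15) + 17 = 6 → 'g'
  'o' (14) + 17 = 5 → 'f'
  'r' (17) + 17 = 8 → 'i'
  't' (19) + 17 = 10 → 'k'
Result = "jlggfik"


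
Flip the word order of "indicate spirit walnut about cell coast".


Original: "indicate spirit walnut about cell coast"
Words (1..n): indicate | spirit | walnut | about | cell | coast
Reversed (n..1): coast | cell | about | walnut | spirit | indicate
Result = "coast cell about walnut spirit indicate"


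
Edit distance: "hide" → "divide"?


Word 1: "hide" (length 4)
Word 2: "divide" (length 6)
One optimal edit sequence (insert/delete/substitute each cost 1):
  1. insert 'd'  (+1)
  2. insert 'i'  (+1)
  3. substitute 'h' -> 'v'  (+1)
  4. keep 'i'
  5. keep 'd'
  6. keep 'e'
Total edit operations: 3
Edit distance = 3


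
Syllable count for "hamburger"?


Word: "hamburger"
Syllable breakdown: ham · bur · ger
Counting: 3 parts
= 3 syllables


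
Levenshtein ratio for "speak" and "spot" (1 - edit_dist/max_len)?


Word 1: "speak" (length 5)
Word 2: "spot" (length 4)
One optimal edit sequence:
  1. keep 's'
  2. keep 'p'
  3. delete 'e'  (+1)
  4. substitute 'a' -> 'o'  (+1)
  5. substitute 'k' -> 't'  (+1)
Edit distance = 3
Max length = max(5, 4) = 5
Similarity = 1 - 3/5
= 0.4000


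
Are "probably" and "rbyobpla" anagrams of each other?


Word 1: "probably" → sorted: abblopry
Word 2: "rbyobpla" → sorted: abblopry
Same letters? abblopry == abblopry
Anagram = Yes


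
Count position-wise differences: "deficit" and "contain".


Comparing character by character (same length = 7):
  Pos 0: 'd' vs 'c' !=
  Pos 1: 'e' vs 'o' !=
  Pos 2: 'f' vs 'n' !=
  Pos 3: 'i' vs 't' !=
  Pos 4: 'c' vs 'a' !=
  Pos 5: 'i' vs 'i' =
  Pos 6: 't' vs 'n' !=
Hamming distance = 6


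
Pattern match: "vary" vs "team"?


Pattern of "vary": [0, 1, 2, 3]
Pattern of "team": [0, 1, 2, 3]
Patterns match
Same pattern = Yes


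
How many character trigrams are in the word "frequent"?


Word: "frequent" (length 8)
Number of 3-grams = length - 3 + 1 = 8 - 3 + 1
= 6


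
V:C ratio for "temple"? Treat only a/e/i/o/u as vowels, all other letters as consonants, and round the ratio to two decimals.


Word: "temple"
Vowels (a,e,i,o,u): 2
Consonants: 4
Ratio = 2/4
= 0.50


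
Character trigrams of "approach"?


Word: "approach" (length 8)
Number of trigrams = 8 - 3 + 1 = 6
  Position 0: "app"
  Position 1: "ppr"
  Position 2: "pro"
  Position 3: "roa"
  Position 4: "oac"
  Position 5: "ach"
Trigrams = "app", "ppr", "pro", "roa", "oac", "ach"


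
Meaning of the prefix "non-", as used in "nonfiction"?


Prefix: non-
Example: nonfiction = non- + fiction
Meaning = not


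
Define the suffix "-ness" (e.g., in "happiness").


Suffix: -ness
Example: happiness = happy + -ness, with a spelling change
Meaning = state of being


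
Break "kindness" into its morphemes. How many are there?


Word: "kindness"
Morphemes: kind | -ness
Each morpheme carries meaning
= 2 morphemes


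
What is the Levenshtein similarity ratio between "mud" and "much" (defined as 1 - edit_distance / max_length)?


Word 1: "mud" (length 3)
Word 2: "much" (length 4)
One optimal edit sequence:
  1. keep 'm'
  2. keep 'u'
  3. insert 'c'  (+1)
  4. substitute 'd' -> 'h'  (+1)
Edit distance = 2
Max length = max(3, 4) = 4
Similarity = 1 - 2/4
= 0.5000


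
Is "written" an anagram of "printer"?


Word 1: "printer" → sorted: einprrt
Word 2: "written" → sorted: einrttw
Same letters? einprrt != einrttw
Anagram = No


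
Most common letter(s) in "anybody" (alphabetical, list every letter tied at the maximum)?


Word: "anybody"
Letter counts:
  'a': 1
  'b': 1
  'd': 1
  'n': 1
  'o': 1
  'y': 2
Maximum count = 2
Most frequent = 'y' (2 times each)


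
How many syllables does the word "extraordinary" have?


Word: "extraordinary"
Syllable breakdown: ex-traor-di-nar-y
Counting: 5 parts
= 5 syllables


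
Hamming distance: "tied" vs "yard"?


Comparing character by character (same length = 4):
  Pos 0: 't' vs 'y' !=
  Pos 1: 'i' vs 'a' !=
  Pos 2: 'e' vs 'r' !=
  Pos 3: 'd' vs 'd' =
Hamming distance = 3


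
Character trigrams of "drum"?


Word: "drum" (length 4)
Number of trigrams = 4 - 3 + 1 = 2
  Position 0: "dru"
  Position 1: "rum"
Trigrams = "dru", "rum"


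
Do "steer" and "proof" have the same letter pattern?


Pattern of "steer": [0, 1, 2, 2, 3]
Pattern of "proof": [0, 1, 2, 2, 3]
Patterns match
Same pattern = Yes


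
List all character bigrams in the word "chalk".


Word: "chalk" (length 5)
Number of bigrams = 5 - 2 + 1 = 4
  Position 0: "ch"
  Position 1: "ha"
  Position 2: "al"
  Position 3: "lk"
Bigrams = "ch", "ha", "al", "lk"


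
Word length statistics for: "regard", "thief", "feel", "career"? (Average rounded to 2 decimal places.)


Lengths: "regard"=6, "thief"=5, "feel"=4, "career"=6
Sum = 21, Count = 4
Average = 21/4 = 5.25
= avg=5.25, min=4, max=6


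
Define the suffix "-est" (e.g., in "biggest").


Suffix: -est
As in: biggest -> big + -est, with a spelling change
Meaning = most


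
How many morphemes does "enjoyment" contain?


Word: "enjoyment"
Morphemes: en- | joy | -ment
Each morpheme carries meaning
= 3 morphemes


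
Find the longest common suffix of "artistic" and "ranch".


Word 1: "artistic"
Word 2: "ranch"
Comparing from end:
  Pos -1: 'c' != 'h' (stop)
LCS = "" (length 0)


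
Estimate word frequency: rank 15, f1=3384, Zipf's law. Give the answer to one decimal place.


Zipf's law: f(r) = f(1) / r
f(1) = 3384
f(15) = 3384 / 15
= 225.6 occurrences


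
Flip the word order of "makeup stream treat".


Original: "makeup stream treat"
Words (1..n): makeup | stream | treat
Reversed (n..1): treat | stream | makeup
Result = "treat stream makeup"


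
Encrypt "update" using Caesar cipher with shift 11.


Word: "update"
Shift: 11
Each letter → (letter + shift) mod 26:
  'u' (20) + 11 = 5 → 'f'
  'p' (15) + 11 = 0 → 'a'
  'd' (3) + 11 = 14 → 'o'
  'a' (0) + 11 = 11 → 'l'
  't' (19) + 11 = 4 → 'e'
  'e' (4) + 11 = 15 → 'p'
Result = "faolep"


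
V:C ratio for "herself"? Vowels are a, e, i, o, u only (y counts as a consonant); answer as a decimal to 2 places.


Word: "herself"
Vowels (a,e,i,o,u): 2
Consonants: 5
Ratio = 2/5
= 0.40


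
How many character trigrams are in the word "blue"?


Word: "blue" (length 4)
Number of 3-grams = length - 3 + 1 = 4 - 3 + 1
= 2


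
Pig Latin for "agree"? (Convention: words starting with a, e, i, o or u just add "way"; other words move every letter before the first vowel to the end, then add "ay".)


Word: "agree"
Starts with vowel → add 'way'
Pig Latin = "agreeway"


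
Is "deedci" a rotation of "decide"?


Word: "decide", Candidate: "deedci"
Method: check if candidate is substring of word+word
"decidedecide" contains "deedci"? No
Is rotation = No


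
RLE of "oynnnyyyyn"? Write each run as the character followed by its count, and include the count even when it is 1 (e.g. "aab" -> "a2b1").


String: "oynnnyyyyn"
Scanning for consecutive runs:
  'o' x 1
  'y' x 1
  'n' x 3
  'y' x 4
  'n' x 1
RLE = "o1y1n3y4n1"


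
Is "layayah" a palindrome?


Word: "layayah"
Reversed: "hayayal"
Forward == Backward? layayah != hayayal
Palindrome = No


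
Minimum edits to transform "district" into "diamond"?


Word 1: "district" (length 8)
Word 2: "diamond" (length 7)
One optimal edit sequence (insert/delete/substitute each cost 1):
  1. keep 'd'
  2. keep 'i'
  3. delete 's'  (+1)
  4. substitute 't' -> 'a'  (+1)
  5. substitute 'r' -> 'm'  (+1)
  6. substitute 'i' -> 'o'  (+1)
  7. substitute 'c' -> 'n'  (+1)
  8. substitute 't' -> 'd'  (+1)
Total edit operations: 6
Edit distance = 6


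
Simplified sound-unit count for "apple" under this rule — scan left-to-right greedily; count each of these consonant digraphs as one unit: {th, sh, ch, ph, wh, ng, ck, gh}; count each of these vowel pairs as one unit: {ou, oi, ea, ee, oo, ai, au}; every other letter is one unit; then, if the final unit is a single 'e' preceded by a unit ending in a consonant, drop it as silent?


Word: "apple" (5 letters)
Left-to-right scan:
  1. 'a' (letter)
  2. 'p' (letter)
  3. 'p' (letter)
  4. 'l' (letter)
  5. 'e' (letter)
Units from scan: 5
Final unit is 'e' after a consonant -> drop as silent (-1)
Sound units = 4 units


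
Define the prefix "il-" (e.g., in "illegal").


Prefix: il-
As in: illegal -> il- + legal
Meaning = not


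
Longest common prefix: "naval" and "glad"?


Word 1: "naval"
Word 2: "glad"
Comparing from start:
  Pos 0: 'n' != 'g' (stop)
LCP = "" (length 0)


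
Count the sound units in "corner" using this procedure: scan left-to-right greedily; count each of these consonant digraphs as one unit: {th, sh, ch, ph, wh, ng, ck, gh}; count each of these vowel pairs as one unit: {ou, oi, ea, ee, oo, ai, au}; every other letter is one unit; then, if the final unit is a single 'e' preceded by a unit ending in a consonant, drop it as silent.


Word: "corner" (6 letters)
Left-to-right scan:
  (1) 'c' (letter)
  (2) 'o' (letter)
  (3) 'r' (letter)
  (4) 'n' (letter)
  (5) 'e' (letter)
  (6) 'r' (letter)
Units from scan: 6
Sound units = 6 units


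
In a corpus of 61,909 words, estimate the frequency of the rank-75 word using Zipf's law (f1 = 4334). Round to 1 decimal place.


Zipf's law: f(r) = f(1) / r
f(1) = 4334
f(75) = 4334 / 75
= 57.8 occurrences


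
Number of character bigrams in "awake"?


Word: "awake" (length 5)
Number of 2-grams = length - 2 + 1 = 5 - 2 + 1
= 4


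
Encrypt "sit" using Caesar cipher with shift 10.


Word: "sit"
Shift: 10
Each letter → (letter + shift) mod 26:
  's' (18) + 10 = 2 → 'c'
  'i' (8) + 10 = 18 → 's'
  't' (19) + 10 = 3 → 'd'
Result = "csd"


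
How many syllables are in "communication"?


Word: "communication"
Syllable breakdown: com-mu-ni-ca-tion
Counting: 5 parts
= 5 syllables


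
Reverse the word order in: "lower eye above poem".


Original: "lower eye above poem"
Words (1..n): lower | eye | above | poem
Reversed (n..1): poem | above | eye | lower
Result = "poem above eye lower"


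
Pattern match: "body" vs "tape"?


Pattern of "body": [0, 1, 2, 3]
Pattern of "tape": [0, 1, 2, 3]
Patterns match
Same pattern = Yes


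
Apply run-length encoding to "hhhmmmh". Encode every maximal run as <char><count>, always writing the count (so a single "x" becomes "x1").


String: "hhhmmmh"
Scanning for consecutive runs:
  'h' x 3
  'm' x 3
  'h' x 1
RLE = "h3m3h1"


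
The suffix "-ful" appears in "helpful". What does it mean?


Suffix: -ful
Example: helpful = help + -ful
Meaning = full of


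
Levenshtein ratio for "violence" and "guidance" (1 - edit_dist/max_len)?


Word 1: "violence" (length 8)
Word 2: "guidance" (length 8)
One optimal edit sequence:
  1. substitute 'v' -> 'g'  (+1)
  2. substitute 'i' -> 'u'  (+1)
  3. substitute 'o' -> 'i'  (+1)
  4. substitute 'l' -> 'd'  (+1)
  5. substitute 'e' -> 'a'  (+1)
  6. keep 'n'
  7. keep 'c'
  8. keep 'e'
Edit distance = 5
Max length = max(8, 8) = 8
Similarity = 1 - 5/8
= 0.3750


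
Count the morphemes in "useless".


Word: "useless"
Morphemes: use / -less
Each morpheme carries meaning
= 2 morphemes


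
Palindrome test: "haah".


Word: "haah"
Reversed: "haah"
Forward == Backward? haah == haah
Palindrome = Yes


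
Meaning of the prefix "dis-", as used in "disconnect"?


Prefix: dis-
Example: disconnect = dis- + connect
Meaning = not / opposite


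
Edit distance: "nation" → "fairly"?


Word 1: "nation" (length 6)
Word 2: "fairly" (length 6)
One optimal edit sequence (insert/delete/substitute each cost 1):
  1. substitute 'n' -> 'f'  (+1)
  2. keep 'a'
  3. substitute 't' -> 'i'  (+1)
  4. substitute 'i' -> 'r'  (+1)
  5. substitute 'o' -> 'l'  (+1)
  6. substitute 'n' -> 'y'  (+1)
Total edit operations: 5
Edit distance = 5


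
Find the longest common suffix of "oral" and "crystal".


Word 1: "oral"
Word 2: "crystal"
Comparing from end:
  Pos -1: 'l' == 'l'
  Pos -2: 'a' == 'a'
  Pos -3: 'r' != 't' (stop)
LCS = "al" (length 2)


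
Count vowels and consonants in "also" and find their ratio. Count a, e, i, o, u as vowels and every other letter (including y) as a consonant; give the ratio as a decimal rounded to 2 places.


Word: "also"
Vowels (a,e,i,o,u): 2
Consonants: 2
Ratio = 2/2
= 1.00


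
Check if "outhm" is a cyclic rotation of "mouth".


Word: "mouth", Candidate: "outhm"
Method: check if candidate is substring of word+word
"mouthmouth" contains "outhm"? Yes
Is rotation = Yes


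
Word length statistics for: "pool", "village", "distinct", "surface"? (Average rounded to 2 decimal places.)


Lengths: "pool"=4, "village"=7, "distinct"=8, "surface"=7
Sum = 26, Count = 4
Average = 26/4 = 6.50
= avg=6.50, min=4, max=8


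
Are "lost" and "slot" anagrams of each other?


Word 1: "lost" → sorted: lost
Word 2: "slot" → sorted: lost
Same letters? lost == lost
Anagram = Yes


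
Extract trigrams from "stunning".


Word: "stunning" (length 8)
Number of trigrams = 8 - 3 + 1 = 6
  Position 0: "stu"
  Position 1: "tun"
  Position 2: "unn"
  Position 3: "nni"
  Position 4: "nin"
  Position 5: "ing"
Trigrams = "stu", "tun", "unn", "nni", "nin", "ing"


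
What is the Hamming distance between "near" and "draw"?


Comparing character by character (same length = 4):
  Pos 0: 'n' vs 'd' !=
  Pos 1: 'e' vs 'r' !=
  Pos 2: 'a' vs 'a' =
  Pos 3: 'r' vs 'w' !=
Hamming distance = 3


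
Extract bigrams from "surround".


Word: "surround" (length 8)
Number of bigrams = 8 - 2 + 1 = 7
  Position 0: "su"
  Position 1: "ur"
  Position 2: "rr"
  Position 3: "ro"
  Position 4: "ou"
  Position 5: "un"
  Position 6: "nd"
Bigrams = "su", "ur", "rr", "ro", "ou", "un", "nd"


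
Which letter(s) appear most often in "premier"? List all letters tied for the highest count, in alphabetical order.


Word: "premier"
Letter counts:
  'e': 2
  'i': 1
  'm': 1
  'p': 1
  'r': 2
Maximum count = 2
Most frequent = 'e', 'r' (2 times each)


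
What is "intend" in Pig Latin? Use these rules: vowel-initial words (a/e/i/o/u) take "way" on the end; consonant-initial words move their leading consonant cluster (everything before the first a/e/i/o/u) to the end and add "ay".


Word: "intend"
Starts with vowel → add 'way'
Pig Latin = "intendway"


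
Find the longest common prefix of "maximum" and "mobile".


Word 1: "maximum"
Word 2: "mobile"
Comparing from start:
  Pos 0: 'm' == 'm'
  Pos 1: 'a' != 'o' (stop)
LCP = "m" (length 1)


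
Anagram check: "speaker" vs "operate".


Word 1: "speaker" → sorted: aeekprs
Word 2: "operate" → sorted: aeeoprt
Same letters? aeekprs != aeeoprt
Anagram = No


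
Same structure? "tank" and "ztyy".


Pattern of "tank": [0, 1, 2, 3]
Pattern of "ztyy": [0, 1, 2, 2]
Patterns do not match
Same pattern = No


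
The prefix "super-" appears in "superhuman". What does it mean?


Prefix: super-
Example: superhuman (super- + human)
Meaning = above / beyond


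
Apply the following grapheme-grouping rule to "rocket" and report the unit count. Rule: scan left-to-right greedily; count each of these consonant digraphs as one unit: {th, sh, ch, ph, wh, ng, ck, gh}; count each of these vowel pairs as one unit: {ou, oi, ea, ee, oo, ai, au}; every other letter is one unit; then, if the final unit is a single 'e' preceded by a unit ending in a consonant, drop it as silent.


Word: "rocket" (6 letters)
Left-to-right scan:
  1. 'r' (letter)
  2. 'o' (letter)
  3. 'ck' (digraph)
  4. 'e' (letter)
  5. 't' (letter)
Units from scan: 5
Sound units = 5 units


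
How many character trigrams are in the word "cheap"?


Word: "cheap" (length 5)
Number of 3-grams = length - 3 + 1 = 5 - 3 + 1
= 3


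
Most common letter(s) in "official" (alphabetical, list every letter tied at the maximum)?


Word: "official"
Letter counts:
  'a': 1
  'c': 1
  'f': 2
  'i': 2
  'l': 1
  'o': 1
Maximum count = 2
Most frequent = 'f', 'i' (2 times each)


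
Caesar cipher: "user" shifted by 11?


Word: "user"
Shift: 11
Each letter → (letter + shift) mod 26:
  'u' (20) + 11 = 5 → 'f'
  's' (18) + 11 = 3 → 'd'
  'e' (4) + 11 = 15 → 'p'
  'r' (17) + 11 = 2 → 'c'
Result = "fdpc"


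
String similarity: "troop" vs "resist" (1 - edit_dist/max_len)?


Word 1: "troop" (length 5)
Word 2: "resist" (length 6)
One optimal edit sequence:
  1. insert 'r'  (+1)
  2. substitute 't' -> 'e'  (+1)
  3. substitute 'r' -> 's'  (+1)
  4. substitute 'o' -> 'i'  (+1)
  5. substitute 'o' -> 's'  (+1)
  6. substitute 'p' -> 't'  (+1)
Edit distance = 6
Max length = max(5, 6) = 6
Similarity = 1 - 6/6
= 0.0000


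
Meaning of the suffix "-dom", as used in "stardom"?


Suffix: -dom
Example: stardom (star + -dom)
Meaning = state / realm


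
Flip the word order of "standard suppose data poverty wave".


Original: "standard suppose data poverty wave"
Words (1..n): standard | suppose | data | poverty | wave
Reversed (n..1): wave | poverty | data | suppose | standard
Result = "wave poverty data suppose standard"


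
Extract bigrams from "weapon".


Word: "weapon" (length 6)
Number of bigrams = 6 - 2 + 1 = 5
  Position 0: "we"
  Position 1: "ea"
  Position 2: "ap"
  Position 3: "po"
  Position 4: "on"
Bigrams = "we", "ea", "ap", "po", "on"


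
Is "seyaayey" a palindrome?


Word: "seyaayey"
Reversed: "yeyaayes"
Forward == Backward? seyaayey != yeyaayes
Palindrome = No


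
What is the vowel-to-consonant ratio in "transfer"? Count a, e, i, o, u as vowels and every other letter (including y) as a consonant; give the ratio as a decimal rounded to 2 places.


Word: "transfer"
Vowels (a,e,i,o,u): 2
Consonants: 6
Ratio = 2/6
= 0.33


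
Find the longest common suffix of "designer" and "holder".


Word 1: "designer"
Word 2: "holder"
Comparing from end:
  Pos -1: 'r' == 'r'
  Pos -2: 'e' == 'e'
  Pos -3: 'n' != 'd' (stop)
LCS = "er" (length 2)


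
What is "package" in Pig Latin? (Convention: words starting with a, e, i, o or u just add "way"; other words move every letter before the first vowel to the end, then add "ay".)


Word: "package"
Starts with consonant(s) → move to end, add 'ay'
Consonant cluster: "p"
Pig Latin = "ackagepay"


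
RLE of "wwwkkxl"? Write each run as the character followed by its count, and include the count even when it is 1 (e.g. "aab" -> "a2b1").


String: "wwwkkxl"
Scanning for consecutive runs:
  'w' x 3
  'k' x 2
  'x' x 1
  'l' x 1
RLE = "w3k2x1l1"


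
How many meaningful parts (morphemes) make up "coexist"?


Word: "coexist"
Morphemes: co- / exist
Each morpheme carries meaning
= 2 morphemes


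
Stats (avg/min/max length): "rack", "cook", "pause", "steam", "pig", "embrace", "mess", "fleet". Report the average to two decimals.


Lengths: "rack"=4, "cook"=4, "pause"=5, "steam"=5, "pig"=3, "embrace"=7, "mess"=4, "fleet"=5
Sum = 37, Count = 8
Average = 37/8 = 4.63
= avg=4.63, min=3, max=7


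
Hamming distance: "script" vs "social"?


Comparing character by character (same length = 6):
  Pos 0: 's' vs 's' =
  Pos 1: 'c' vs 'o' !=
  Pos 2: 'r' vs 'c' !=
  Pos 3: 'i' vs 'i' =
  Pos 4: 'p' vs 'a' !=
  Pos 5: 't' vs 'l' !=
Hamming distance = 4


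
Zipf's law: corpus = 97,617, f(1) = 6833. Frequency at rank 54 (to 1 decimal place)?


Zipf's law: f(r) = f(1) / r
f(1) = 6833
f(54) = 6833 / 54
= 126.5 occurrences


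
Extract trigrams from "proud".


Word: "proud" (length 5)
Number of trigrams = 5 - 3 + 1 = 3
  Position 0: "pro"
  Position 1: "rou"
  Position 2: "oud"
Trigrams = "pro", "rou", "oud"


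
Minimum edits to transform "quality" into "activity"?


Word 1: "quality" (length 7)
Word 2: "activity" (length 8)
One optimal edit sequence (insert/delete/substitute each cost 1):
  1. insert 'a'  (+1)
  2. substitute 'q' -> 'c'  (+1)
  3. substitute 'u' -> 't'  (+1)
  4. substitute 'a' -> 'i'  (+1)
  5. substitute 'l' -> 'v'  (+1)
  6. keep 'i'
  7. keep 't'
  8. keep 'y'
Total edit operations: 5
Edit distance = 5


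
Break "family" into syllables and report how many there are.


Word: "family"
Syllable breakdown: fam-i-ly
Counting: 3 parts
= 3 syllables


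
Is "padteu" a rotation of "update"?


Word: "update", Candidate: "padteu"
Method: check if candidate is substring of word+word
"updateupdate" contains "padteu"? No
Is rotation = No


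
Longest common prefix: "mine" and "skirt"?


Word 1: "mine"
Word 2: "skirt"
Comparing from start:
  Pos 0: 'm' != 's' (stop)
LCP = "" (length 0)


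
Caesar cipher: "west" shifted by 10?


Word: "west"
Shift: 10
Each letter → (letter + shift) mod 26:
  'w' (22) + 10 = 6 → 'g'
  'e' (4) + 10 = 14 → 'o'
  's' (18) + 10 = 2 → 'c'
  't' (19) + 10 = 3 → 'd'
Result = "gocd"


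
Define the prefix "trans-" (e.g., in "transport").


Prefix: trans-
Example: transport = trans- + port
Meaning = across


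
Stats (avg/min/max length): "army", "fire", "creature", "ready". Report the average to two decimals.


Lengths: "army"=4, "fire"=4, "creature"=8, "ready"=5
Sum = 21, Count = 4
Average = 21/4 = 5.25
= avg=5.25, min=4, max=8


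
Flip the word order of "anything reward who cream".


Original: "anything reward who cream"
Words (1..n): anything | reward | who | cream
Reversed (n..1): cream | who | reward | anything
Result = "cream who reward anything"


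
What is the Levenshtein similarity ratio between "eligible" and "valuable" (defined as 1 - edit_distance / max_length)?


Word 1: "eligible" (length 8)
Word 2: "valuable" (length 8)
One optimal edit sequence:
  1. substitute 'e' -> 'v'  (+1)
  2. substitute 'l' -> 'a'  (+1)
  3. substitute 'i' -> 'l'  (+1)
  4. substitute 'g' -> 'u'  (+1)
  5. substitute 'i' -> 'a'  (+1)
  6. keep 'b'
  7. keep 'l'
  8. keep 'e'
Edit distance = 5
Max length = max(8, 8) = 8
Similarity = 1 - 5/8
= 0.3750


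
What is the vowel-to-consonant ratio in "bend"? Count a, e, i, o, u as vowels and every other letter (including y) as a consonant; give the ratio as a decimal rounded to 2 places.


Word: "bend"
Vowels (a,e,i,o,u): 1
Consonants: 3
Ratio = 1/3
= 0.33


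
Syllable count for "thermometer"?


Word: "thermometer"
Syllable breakdown: ther | mom | e | ter
Counting: 4 parts
= 4 syllables


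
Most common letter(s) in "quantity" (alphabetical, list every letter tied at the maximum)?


Word: "quantity"
Letter counts:
  'a': 1
  'i': 1
  'n': 1
  'q': 1
  't': 2
  'u': 1
  'y': 1
Maximum count = 2
Most frequent = 't' (2 times each)


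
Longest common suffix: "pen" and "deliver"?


Word 1: "pen"
Word 2: "deliver"
Comparing from end:
  Pos -1: 'n' != 'r' (stop)
LCS = "" (length 0)


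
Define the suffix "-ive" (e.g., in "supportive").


Suffix: -ive
As in: supportive -> support + -ive
Meaning = tending to


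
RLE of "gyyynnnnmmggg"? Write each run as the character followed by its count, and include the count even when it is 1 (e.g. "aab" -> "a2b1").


String: "gyyynnnnmmggg"
Scanning for consecutive runs:
  'g' x 1
  'y' x 3
  'n' x 4
  'm' x 2
  'g' x 3
RLE = "g1y3n4m2g3"


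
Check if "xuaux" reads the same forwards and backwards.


Word: "xuaux"
Reversed: "xuaux"
Forward == Backward? xuaux == xuaux
Palindrome = Yes


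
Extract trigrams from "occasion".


Word: "occasion" (length 8)
Number of trigrams = 8 - 3 + 1 = 6
  Position 0: "occ"
  Position 1: "cca"
  Position 2: "cas"
  Position 3: "asi"
  Position 4: "sio"
  Position 5: "ion"
Trigrams = "occ", "cca", "cas", "asi", "sio", "ion"


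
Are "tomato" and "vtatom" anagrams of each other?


Word 1: "tomato" → sorted: amoott
Word 2: "vtatom" → sorted: amottv
Same letters? amoott != amottv
Anagram = No


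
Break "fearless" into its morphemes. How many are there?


Word: "fearless"
Morphemes: fear | -less
Each morpheme carries meaning
= 2 morphemes


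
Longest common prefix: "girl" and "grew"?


Word 1: "girl"
Word 2: "grew"
Comparing from start:
  Pos 0: 'g' == 'g'
  Pos 1: 'i' != 'r' (stop)
LCP = "g" (length 1)


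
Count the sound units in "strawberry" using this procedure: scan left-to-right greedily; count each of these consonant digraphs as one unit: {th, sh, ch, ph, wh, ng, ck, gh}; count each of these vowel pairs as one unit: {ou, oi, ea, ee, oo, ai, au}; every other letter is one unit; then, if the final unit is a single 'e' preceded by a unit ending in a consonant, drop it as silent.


Word: "strawberry" (10 letters)
Left-to-right scan:
  1. 's' (letter)
  2. 't' (letter)
  3. 'r' (letter)
  4. 'a' (letter)
  5. 'w' (letter)
  6. 'b' (letter)
  7. 'e' (letter)
  8. 'r' (letter)
  9. 'r' (letter)
  10. 'y' (letter)
Units from scan: 10
Sound units = 10 units


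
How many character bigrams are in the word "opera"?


Word: "opera" (length 5)
Number of 2-grams = length - 2 + 1 = 5 - 2 + 1
= 4


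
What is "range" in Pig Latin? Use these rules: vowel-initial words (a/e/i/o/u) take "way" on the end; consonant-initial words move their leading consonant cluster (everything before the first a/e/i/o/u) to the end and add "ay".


Word: "range"
Starts with consonant(s) → move to end, add 'ay'
Consonant cluster: "r"
Pig Latin = "angeray"


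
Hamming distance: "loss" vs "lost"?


Comparing character by character (same length = 4):
  Pos 0: 'l' vs 'l' =
  Pos 1: 'o' vs 'o' =
  Pos 2: 's' vs 's' =
  Pos 3: 's' vs 't' !=
Hamming distance = 1


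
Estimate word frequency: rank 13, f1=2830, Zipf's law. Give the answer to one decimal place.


Zipf's law: f(r) = f(1) / r
f(1) = 2830
f(13) = 2830 / 13
= 217.7 occurrences


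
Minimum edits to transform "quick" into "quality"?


Word 1: "quick" (length 5)
Word 2: "quality" (length 7)
One optimal edit sequence (insert/delete/substitute each cost 1):
  1. keep 'q'
  2. keep 'u'
  3. insert 'a'  (+1)
  4. insert 'l'  (+1)
  5. keep 'i'
  6. substitute 'c' -> 't'  (+1)
  7. substitute 'k' -> 'y'  (+1)
Total edit operations: 4
Edit distance = 4


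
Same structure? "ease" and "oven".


Pattern of "ease": [0, 1, 2, 0]
Pattern of "oven": [0, 1, 2, 3]
Patterns do not match
Same pattern = No


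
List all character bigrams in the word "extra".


Word: "extra" (length 5)
Number of bigrams = 5 - 2 + 1 = 4
  Position 0: "ex"
  Position 1: "xt"
  Position 2: "tr"
  Position 3: "ra"
Bigrams = "ex", "xt", "tr", "ra"
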